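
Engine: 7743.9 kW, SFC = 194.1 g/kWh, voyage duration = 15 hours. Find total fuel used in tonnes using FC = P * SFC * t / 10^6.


Formula: FC (tonnes) = P * SFC * t / 1,000,000
Step 1 — P * SFC * t = 7743.9 * 194.1 * 15 = 22546364.85 g
Step 2 — FC (tonnes) = 22546364.85 / 1,000,000 ≈ 22.546 tonnes (5 s.f.)

22.546 tonnes


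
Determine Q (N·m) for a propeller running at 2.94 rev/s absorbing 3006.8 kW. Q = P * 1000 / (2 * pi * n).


Formula: Q = P_W / (2 * pi * n)
Step 1 — P_W = 3006.8 kW * 1000 = 3006800.0 W
Step 2 — 2 * pi * n = 2 * pi * 2.94 = 18.472565
Step 3 — Q = 3006800.0 / 18.472565 ≈ 162770 N·m (5 s.f.)

162770 N·m


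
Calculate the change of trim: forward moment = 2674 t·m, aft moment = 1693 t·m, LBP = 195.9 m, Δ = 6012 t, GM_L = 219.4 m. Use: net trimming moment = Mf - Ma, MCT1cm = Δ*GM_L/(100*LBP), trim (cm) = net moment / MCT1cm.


Formula: net trimming moment = Mf - Ma; MCT1cm = Δ*GM_L/(100*LBP); trim = net moment / MCT1cm
Step 1 — net trimming moment = 2674 - 1693 = 981 t·m
Step 2 — MCT1cm = 6012 * 219.4 / (100 * 195.9) = 67.3319 t·m/cm
Step 3 — trim = 981 / 67.3319 ≈ 14.570 cm (5 s.f.)

14.570 cm


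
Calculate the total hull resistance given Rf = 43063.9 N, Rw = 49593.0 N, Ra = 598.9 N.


Formula: Rt = Rf + Rw + Ra
Substituting: Rt = 43063.9 + 49593.0 + 598.9
Result: Rt = 93255.8 N

93255.8 N


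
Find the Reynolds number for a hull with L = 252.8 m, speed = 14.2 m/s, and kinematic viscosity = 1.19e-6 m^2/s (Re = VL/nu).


Formula: Re = V * L / nu
Step 1 — V * L = 14.2 * 252.8 = 3589.76 m^2/s
Step 2 — Re = 3589.76 / 1.19e-6 = 3.02e+09

3.02e+09


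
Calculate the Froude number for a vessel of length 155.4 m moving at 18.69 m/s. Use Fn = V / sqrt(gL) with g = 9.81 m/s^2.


Formula: Fn = V / sqrt(g * L)
Step 1 — g * L = 9.81 * 155.4 = 1524.474
Step 2 — sqrt(g * L) = sqrt(1524.474) = 39.044513
Step 3 — Fn = 18.69 / 39.044513 ≈ 0.47868 (5 s.f.)

0.47868


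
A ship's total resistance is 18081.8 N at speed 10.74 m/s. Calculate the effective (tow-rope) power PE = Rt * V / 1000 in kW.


Formula: PE = Rt * V / 1000 (kW)
Step 1 — PE (W) = 18081.8 * 10.74 = 194198.532 W
Step 2 — PE (kW) = 194198.532 / 1000 ≈ 194.20 kW (5 s.f.)

194.20 kW


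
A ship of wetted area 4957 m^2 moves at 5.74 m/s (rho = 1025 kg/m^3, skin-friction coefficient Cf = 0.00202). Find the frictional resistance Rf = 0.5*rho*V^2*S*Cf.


Formula: Rf = 0.5 * rho * V^2 * S * Cf
Step 1 — V^2 = 5.74^2 = 32.9476
Step 2 — 0.5 * rho * V^2 = 0.5 * 1025 * 32.9476 = 16885.645
Step 3 — Rf = 16885.645 * 4957 * 0.00202 ≈ 169080 N (5 s.f.)

169080 N


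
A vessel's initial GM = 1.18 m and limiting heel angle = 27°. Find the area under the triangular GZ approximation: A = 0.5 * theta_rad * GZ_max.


Formula: GZ_max = GM * sin(theta); Area = 0.5 * theta_rad * GZ_max
Step 1 — GZ_max = 1.18 * sin(27°) = 1.18 * 0.45399 = 0.535708 m
Step 2 — theta_rad = 27 * pi/180 = 0.471239 rad
Step 3 — Area = 0.5 * 0.471239 * 0.535708 ≈ 0.12622 m·rad (5 s.f.)

0.12622 m·rad


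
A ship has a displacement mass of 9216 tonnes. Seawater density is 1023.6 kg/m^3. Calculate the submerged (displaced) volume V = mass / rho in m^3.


Formula: V = mass / rho
Step 1 — convert tonnes to kg: 9216 t * 1000 = 9216000 kg
Step 2 — V = 9216000 / 1023.6 ≈ 9003.5 m^3 (5 s.f.)

9003.5 m^3


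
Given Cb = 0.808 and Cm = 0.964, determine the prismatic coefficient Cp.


Formula: Cp = Cb / Cm
Substituting: Cp = 0.808 / 0.964
Result: Cp ≈ 0.83817 (5 s.f.)

0.83817


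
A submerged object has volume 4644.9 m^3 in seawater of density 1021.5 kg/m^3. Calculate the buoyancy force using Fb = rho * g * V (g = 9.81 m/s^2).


Formula: Fb = rho * g * V
Substituting: Fb = 1021.5 * 9.81 * 4644.9
Intermediate: 1021.5 * 9.81 = 10020.915
Result: Fb = 10020.915 * 4644.9 ≈ 46546000 N (5 s.f.)

46546000 N


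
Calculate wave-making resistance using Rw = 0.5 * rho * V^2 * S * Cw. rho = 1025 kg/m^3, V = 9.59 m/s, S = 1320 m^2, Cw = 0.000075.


Formula: Rw = 0.5 * rho * V^2 * S * Cw
Step 1 — V^2 = 9.59^2 = 91.9681
Step 2 — 0.5 * rho * V^2 = 0.5 * 1025 * 91.9681 = 47133.65125
Step 3 — Rw = 47133.65125 * 1320 * 0.000075 ≈ 4666.2 N (5 s.f.)

4666.2 N


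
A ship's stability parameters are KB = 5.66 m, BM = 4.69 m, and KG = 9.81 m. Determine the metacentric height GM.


Formula: GM = KB + BM - KG
Step 1 — KM = KB + BM = 5.66 + 4.69 = 10.35 m
Step 2 — GM = KM - KG = 10.35 - 9.81 = 0.54 m

0.54 m


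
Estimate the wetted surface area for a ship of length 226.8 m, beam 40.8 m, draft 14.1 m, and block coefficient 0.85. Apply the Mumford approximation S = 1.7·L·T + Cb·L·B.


Formula: S = 1.7*L*T + V/T with V = Cb*L*B*T, i.e. S = L * (1.7*T + Cb*B)
Step 1 — 1.7*T = 1.7 * 14.1 = 23.97 m
Step 2 — Cb*B = 0.85 * 40.8 = 34.68 m
Step 3 — 1.7*T + Cb*B = 23.97 + 34.68 = 58.65 m
Step 4 — S = 226.8 * 58.65 ≈ 13302 m^2 (5 s.f.)

13302 m^2


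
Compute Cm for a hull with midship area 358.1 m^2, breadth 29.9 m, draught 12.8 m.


Formula: Cm = Am / (B * T)
Step 1 — B * T = 29.9 * 12.8 = 382.72 m^2
Step 2 — Cm = 358.1 / 382.72 ≈ 0.93567 (5 s.f.)

0.93567


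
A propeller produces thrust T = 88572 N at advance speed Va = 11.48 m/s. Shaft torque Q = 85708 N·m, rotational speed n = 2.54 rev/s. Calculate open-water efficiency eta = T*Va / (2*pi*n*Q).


Formula: eta = T * Va / (2 * pi * n * Q)
Step 1 — numerator = T * Va = 88572 * 11.48 = 1016806.56
Step 2 — 2 * pi * n = 2 * pi * 2.54 = 15.959291
Step 3 — denominator = 15.959291 * 85708 = 1367838.91
Step 4 — eta = 1016806.56 / 1367838.91 ≈ 0.74337 (5 s.f.)

0.74337


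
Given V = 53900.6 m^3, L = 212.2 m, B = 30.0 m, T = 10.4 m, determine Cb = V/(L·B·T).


Formula: Cb = V / (L * B * T)
Step 1 — L * B * T = 212.2 * 30.0 * 10.4 = 66206.4 m^3
Step 2 — Cb = 53900.6 / 66206.4 ≈ 0.81413 (5 s.f.)

0.81413


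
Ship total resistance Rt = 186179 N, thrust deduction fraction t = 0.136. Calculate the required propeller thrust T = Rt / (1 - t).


Formula: T = Rt / (1 - t)
Step 1 — (1 - t) = 1 - 0.136 = 0.864
Step 2 — T = 186179 / 0.864 ≈ 215480 N (5 s.f.)

215480 N


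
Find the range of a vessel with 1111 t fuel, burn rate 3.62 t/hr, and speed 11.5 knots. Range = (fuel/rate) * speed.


Formula: endurance = fuel / rate; range = endurance * speed
Step 1 — endurance = 1111 / 3.62 = 306.9061 hours
Step 2 — range = 306.9061 * 11.5 ≈ 3529.4 nautical miles (5 s.f.)

3529.4 NM


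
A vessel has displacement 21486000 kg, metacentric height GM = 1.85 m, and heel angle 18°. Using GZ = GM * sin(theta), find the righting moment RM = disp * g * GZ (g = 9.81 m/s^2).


Formula: GZ = GM * sin(theta); RM = disp * g * GZ
Step 1 — GZ = 1.85 * sin(18°) = 1.85 * 0.309017 = 0.571681 m
Step 2 — RM = 21486000 * 9.81 * 0.571681 ≈ 120500000 N·m (5 s.f.)

120500000 N·m


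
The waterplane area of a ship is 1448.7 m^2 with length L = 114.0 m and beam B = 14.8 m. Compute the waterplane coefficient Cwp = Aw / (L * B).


Formula: Cwp = Aw / (L * B)
Step 1 — L * B = 114.0 * 14.8 = 1687.2 m^2
Step 2 — Cwp = 1448.7 / 1687.2 ≈ 0.85864 (5 s.f.)

0.85864


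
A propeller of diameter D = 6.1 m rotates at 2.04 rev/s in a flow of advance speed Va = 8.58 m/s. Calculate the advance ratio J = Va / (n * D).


Formula: J = Va / (n * D)
Step 1 — n * D = 2.04 * 6.1 = 12.444
Step 2 — J = 8.58 / 12.444 ≈ 0.68949 (5 s.f.)

0.68949


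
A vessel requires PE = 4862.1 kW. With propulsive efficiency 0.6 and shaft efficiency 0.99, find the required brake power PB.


Formula: PB = PE / (eta_D * eta_S)
Step 1 — combined efficiency = eta_D * eta_S = 0.6 * 0.99 = 0.594
Step 2 — PB = 4862.1 / 0.594 ≈ 8185.4 kW (5 s.f.)

8185.4 kW


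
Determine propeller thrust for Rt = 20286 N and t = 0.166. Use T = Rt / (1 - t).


Formula: T = Rt / (1 - t)
Step 1 — (1 - t) = 1 - 0.166 = 0.834
Step 2 — T = 20286 / 0.834 ≈ 24324 N (5 s.f.)

24324 N


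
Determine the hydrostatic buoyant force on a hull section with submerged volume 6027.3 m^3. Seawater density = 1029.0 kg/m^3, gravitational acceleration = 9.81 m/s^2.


Formula: Fb = rho * g * V
Substituting: Fb = 1029.0 * 9.81 * 6027.3
Intermediate: 1029.0 * 9.81 = 10094.49
Result: Fb = 10094.49 * 6027.3 ≈ 60843000 N (5 s.f.)

60843000 N


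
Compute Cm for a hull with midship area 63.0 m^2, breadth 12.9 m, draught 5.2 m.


Formula: Cm = Am / (B * T)
Step 1 — B * T = 12.9 * 5.2 = 67.08 m^2
Step 2 — Cm = 63.0 / 67.08 ≈ 0.93918 (5 s.f.)

0.93918


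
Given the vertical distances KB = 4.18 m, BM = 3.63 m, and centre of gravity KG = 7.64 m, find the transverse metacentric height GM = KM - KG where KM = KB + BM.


Formula: GM = KB + BM - KG
Step 1 — KM = KB + BM = 4.18 + 3.63 = 7.81 m
Step 2 — GM = KM - KG = 7.81 - 7.64 = 0.17 m

0.17 m


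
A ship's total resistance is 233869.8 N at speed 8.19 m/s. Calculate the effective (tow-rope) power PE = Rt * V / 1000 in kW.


Formula: PE = Rt * V / 1000 (kW)
Step 1 — PE (W) = 233869.8 * 8.19 = 1915393.662 W
Step 2 — PE (kW) = 1915393.662 / 1000 ≈ 1915.4 kW (5 s.f.)

1915.4 kW


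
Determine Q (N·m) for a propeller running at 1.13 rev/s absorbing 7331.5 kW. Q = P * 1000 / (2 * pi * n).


Formula: Q = P_W / (2 * pi * n)
Step 1 — P_W = 7331.5 kW * 1000 = 7331500.0 W
Step 2 — 2 * pi * n = 2 * pi * 1.13 = 7.099999
Step 3 — Q = 7331500.0 / 7.099999 ≈ 1032600 N·m (5 s.f.)

1032600 N·m


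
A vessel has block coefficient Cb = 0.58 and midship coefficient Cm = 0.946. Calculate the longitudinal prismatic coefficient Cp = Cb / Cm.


Formula: Cp = Cb / Cm
Substituting: Cp = 0.58 / 0.946
Result: Cp ≈ 0.61311 (5 s.f.)

0.61311


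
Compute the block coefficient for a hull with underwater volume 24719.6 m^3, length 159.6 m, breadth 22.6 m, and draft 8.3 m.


Formula: Cb = V / (L * B * T)
Step 1 — L * B * T = 159.6 * 22.6 * 8.3 = 29937.768 m^3
Step 2 — Cb = 24719.6 / 29937.768 ≈ 0.82570 (5 s.f.)

0.82570


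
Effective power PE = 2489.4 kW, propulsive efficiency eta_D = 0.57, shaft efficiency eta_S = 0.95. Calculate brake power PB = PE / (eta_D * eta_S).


Formula: PB = PE / (eta_D * eta_S)
Step 1 — combined efficiency = eta_D * eta_S = 0.57 * 0.95 = 0.5415
Step 2 — PB = 2489.4 / 0.5415 ≈ 4597.2 kW (5 s.f.)

4597.2 kW


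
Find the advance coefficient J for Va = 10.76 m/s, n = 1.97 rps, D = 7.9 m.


Formula: J = Va / (n * D)
Step 1 — n * D = 1.97 * 7.9 = 15.563
Step 2 — J = 10.76 / 15.563 ≈ 0.69138 (5 s.f.)

0.69138


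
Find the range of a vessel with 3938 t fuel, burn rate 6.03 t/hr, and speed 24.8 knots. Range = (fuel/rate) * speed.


Formula: endurance = fuel / rate; range = endurance * speed
Step 1 — endurance = 3938 / 6.03 = 653.068 hours
Step 2 — range = 653.068 * 24.8 ≈ 16196 nautical miles (5 s.f.)

16196 NM


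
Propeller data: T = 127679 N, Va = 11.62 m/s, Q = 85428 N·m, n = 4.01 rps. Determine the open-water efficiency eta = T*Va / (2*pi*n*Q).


Formula: eta = T * Va / (2 * pi * n * Q)
Step 1 — numerator = T * Va = 127679 * 11.62 = 1483629.98
Step 2 — 2 * pi * n = 2 * pi * 4.01 = 25.195573
Step 3 — denominator = 25.195573 * 85428 = 2152407.41
Step 4 — eta = 1483629.98 / 2152407.41 ≈ 0.68929 (5 s.f.)

0.68929


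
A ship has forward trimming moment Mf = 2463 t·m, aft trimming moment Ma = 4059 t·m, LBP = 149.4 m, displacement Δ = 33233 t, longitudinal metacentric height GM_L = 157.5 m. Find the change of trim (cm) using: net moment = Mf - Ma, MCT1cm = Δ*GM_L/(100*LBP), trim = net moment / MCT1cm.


Formula: net trimming moment = Mf - Ma; MCT1cm = Δ*GM_L/(100*LBP); trim = net moment / MCT1cm
Step 1 — net trimming moment = 2463 - 4059 = -1596 t·m
Step 2 — MCT1cm = 33233 * 157.5 / (100 * 149.4) = 350.3479 t·m/cm
Step 3 — trim = -1596 / 350.3479 ≈ -4.5555 cm (5 s.f.)

-4.5555 cm


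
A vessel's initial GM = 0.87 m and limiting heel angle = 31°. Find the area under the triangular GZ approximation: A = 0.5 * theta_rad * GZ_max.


Formula: GZ_max = GM * sin(theta); Area = 0.5 * theta_rad * GZ_max
Step 1 — GZ_max = 0.87 * sin(31°) = 0.87 * 0.515038 = 0.448083 m
Step 2 — theta_rad = 31 * pi/180 = 0.541052 rad
Step 3 — Area = 0.5 * 0.541052 * 0.448083 ≈ 0.12122 m·rad (5 s.f.)

0.12122 m·rad


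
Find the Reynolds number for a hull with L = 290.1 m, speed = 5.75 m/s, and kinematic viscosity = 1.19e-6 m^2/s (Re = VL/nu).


Formula: Re = V * L / nu
Step 1 — V * L = 5.75 * 290.1 = 1668.075 m^2/s
Step 2 — Re = 1668.075 / 1.19e-6 = 1.40e+09

1.40e+09


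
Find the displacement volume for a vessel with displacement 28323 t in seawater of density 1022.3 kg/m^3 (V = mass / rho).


Formula: V = mass / rho
Step 1 — convert tonnes to kg: 28323 t * 1000 = 28323000 kg
Step 2 — V = 28323000 / 1022.3 ≈ 27705 m^3 (5 s.f.)

27705 m^3


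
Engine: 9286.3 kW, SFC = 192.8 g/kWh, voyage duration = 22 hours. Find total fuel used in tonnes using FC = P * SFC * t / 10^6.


Formula: FC (tonnes) = P * SFC * t / 1,000,000
Step 1 — P * SFC * t = 9286.3 * 192.8 * 22 = 39388770.08 g
Step 2 — FC (tonnes) = 39388770.08 / 1,000,000 ≈ 39.389 tonnes (5 s.f.)

39.389 tonnes


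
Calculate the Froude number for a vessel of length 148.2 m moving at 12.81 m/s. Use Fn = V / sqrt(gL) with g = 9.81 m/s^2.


Formula: Fn = V / sqrt(g * L)
Step 1 — g * L = 9.81 * 148.2 = 1453.842
Step 2 — sqrt(g * L) = sqrt(1453.842) = 38.12928
Step 3 — Fn = 12.81 / 38.12928 ≈ 0.33596 (5 s.f.)

0.33596


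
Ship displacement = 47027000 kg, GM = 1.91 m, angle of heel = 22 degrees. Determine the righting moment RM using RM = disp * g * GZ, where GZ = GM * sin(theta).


Formula: GZ = GM * sin(theta); RM = disp * g * GZ
Step 1 — GZ = 1.91 * sin(22°) = 1.91 * 0.374607 = 0.715499 m
Step 2 — RM = 47027000 * 9.81 * 0.715499 ≈ 330080000 N·m (5 s.f.)

330080000 N·m


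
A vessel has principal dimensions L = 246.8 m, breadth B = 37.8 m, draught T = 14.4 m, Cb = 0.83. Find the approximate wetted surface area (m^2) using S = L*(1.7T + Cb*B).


Formula: S = 1.7*L*T + V/T with V = Cb*L*B*T, i.e. S = L * (1.7*T + Cb*B)
Step 1 — 1.7*T = 1.7 * 14.4 = 24.48 m
Step 2 — Cb*B = 0.83 * 37.8 = 31.374 m
Step 3 — 1.7*T + Cb*B = 24.48 + 31.374 = 55.854 m
Step 4 — S = 246.8 * 55.854 ≈ 13785 m^2 (5 s.f.)

13785 m^2


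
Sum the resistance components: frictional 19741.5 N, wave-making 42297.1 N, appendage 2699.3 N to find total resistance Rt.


Formula: Rt = Rf + Rw + Ra
Substituting: Rt = 19741.5 + 42297.1 + 2699.3
Result: Rt = 64737.9 N

64737.9 N


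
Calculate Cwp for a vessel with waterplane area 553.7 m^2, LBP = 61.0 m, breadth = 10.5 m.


Formula: Cwp = Aw / (L * B)
Step 1 — L * B = 61.0 * 10.5 = 640.5 m^2
Step 2 — Cwp = 553.7 / 640.5 ≈ 0.86448 (5 s.f.)

0.86448


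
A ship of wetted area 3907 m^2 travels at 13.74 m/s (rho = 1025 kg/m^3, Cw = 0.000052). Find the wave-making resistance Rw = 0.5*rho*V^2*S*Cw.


Formula: Rw = 0.5 * rho * V^2 * S * Cw
Step 1 — V^2 = 13.74^2 = 188.7876
Step 2 — 0.5 * rho * V^2 = 0.5 * 1025 * 188.7876 = 96753.645
Step 3 — Rw = 96753.645 * 3907 * 0.000052 ≈ 19657 N (5 s.f.)

19657 N


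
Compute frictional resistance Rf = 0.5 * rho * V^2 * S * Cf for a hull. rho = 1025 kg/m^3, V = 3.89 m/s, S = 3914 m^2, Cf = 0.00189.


Formula: Rf = 0.5 * rho * V^2 * S * Cf
Step 1 — V^2 = 3.89^2 = 15.1321
Step 2 — 0.5 * rho * V^2 = 0.5 * 1025 * 15.1321 = 7755.20125
Step 3 — Rf = 7755.20125 * 3914 * 0.00189 ≈ 57369 N (5 s.f.)

57369 N


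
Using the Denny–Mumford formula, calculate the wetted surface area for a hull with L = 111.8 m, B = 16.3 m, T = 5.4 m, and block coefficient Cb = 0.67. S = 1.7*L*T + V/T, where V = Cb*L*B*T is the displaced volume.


Formula: S = 1.7*L*T + V/T with V = Cb*L*B*T, i.e. S = L * (1.7*T + Cb*B)
Step 1 — 1.7*T = 1.7 * 5.4 = 9.18 m
Step 2 — Cb*B = 0.67 * 16.3 = 10.921 m
Step 3 — 1.7*T + Cb*B = 9.18 + 10.921 = 20.101 m
Step 4 — S = 111.8 * 20.101 ≈ 2247.3 m^2 (5 s.f.)

2247.3 m^2


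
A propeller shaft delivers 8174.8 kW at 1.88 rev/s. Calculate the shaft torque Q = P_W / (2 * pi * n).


Formula: Q = P_W / (2 * pi * n)
Step 1 — P_W = 8174.8 kW * 1000 = 8174800.0 W
Step 2 — 2 * pi * n = 2 * pi * 1.88 = 11.812388
Step 3 — Q = 8174800.0 / 11.812388 ≈ 692050 N·m (5 s.f.)

692050 N·m


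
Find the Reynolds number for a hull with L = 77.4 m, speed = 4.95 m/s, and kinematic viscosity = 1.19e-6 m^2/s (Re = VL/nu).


Formula: Re = V * L / nu
Step 1 — V * L = 4.95 * 77.4 = 383.13 m^2/s
Step 2 — Re = 383.13 / 1.19e-6 = 3.22e+08

3.22e+08


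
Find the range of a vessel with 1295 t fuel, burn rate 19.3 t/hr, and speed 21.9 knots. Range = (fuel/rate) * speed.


Formula: endurance = fuel / rate; range = endurance * speed
Step 1 — endurance = 1295 / 19.3 = 67.0984 hours
Step 2 — range = 67.0984 * 21.9 ≈ 1469.5 nautical miles (5 s.f.)

1469.5 NM


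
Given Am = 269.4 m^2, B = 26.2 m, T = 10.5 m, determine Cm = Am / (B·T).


Formula: Cm = Am / (B * T)
Step 1 — B * T = 26.2 * 10.5 = 275.1 m^2
Step 2 — Cm = 269.4 / 275.1 ≈ 0.97928 (5 s.f.)

0.97928


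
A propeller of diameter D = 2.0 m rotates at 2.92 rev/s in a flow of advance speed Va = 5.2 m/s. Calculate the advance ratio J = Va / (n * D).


Formula: J = Va / (n * D)
Step 1 — n * D = 2.92 * 2.0 = 5.84
Step 2 — J = 5.2 / 5.84 ≈ 0.89041 (5 s.f.)

0.89041


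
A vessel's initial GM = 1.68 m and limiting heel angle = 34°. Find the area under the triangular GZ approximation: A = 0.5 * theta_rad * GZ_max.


Formula: GZ_max = GM * sin(theta); Area = 0.5 * theta_rad * GZ_max
Step 1 — GZ_max = 1.68 * sin(34°) = 1.68 * 0.559193 = 0.939444 m
Step 2 — theta_rad = 34 * pi/180 = 0.593412 rad
Step 3 — Area = 0.5 * 0.593412 * 0.939444 ≈ 0.27874 m·rad (5 s.f.)

0.27874 m·rad


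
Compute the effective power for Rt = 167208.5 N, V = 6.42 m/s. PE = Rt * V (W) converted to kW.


Formula: PE = Rt * V / 1000 (kW)
Step 1 — PE (W) = 167208.5 * 6.42 = 1073478.57 W
Step 2 — PE (kW) = 1073478.57 / 1000 ≈ 1073.5 kW (5 s.f.)

1073.5 kW


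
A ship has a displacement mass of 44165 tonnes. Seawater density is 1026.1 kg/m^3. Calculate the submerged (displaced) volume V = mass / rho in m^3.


Formula: V = mass / rho
Step 1 — convert tonnes to kg: 44165 t * 1000 = 44165000 kg
Step 2 — V = 44165000 / 1026.1 ≈ 43042 m^3 (5 s.f.)

43042 m^3


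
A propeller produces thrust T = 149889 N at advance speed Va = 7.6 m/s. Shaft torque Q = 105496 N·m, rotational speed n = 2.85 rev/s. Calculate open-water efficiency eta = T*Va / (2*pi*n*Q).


Formula: eta = T * Va / (2 * pi * n * Q)
Step 1 — numerator = T * Va = 149889 * 7.6 = 1139156.4
Step 2 — 2 * pi * n = 2 * pi * 2.85 = 17.907078
Step 3 — denominator = 17.907078 * 105496 = 1889125.1
Step 4 — eta = 1139156.4 / 1889125.1 ≈ 0.60301 (5 s.f.)

0.60301


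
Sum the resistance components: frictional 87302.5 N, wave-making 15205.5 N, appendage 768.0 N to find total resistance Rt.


Formula: Rt = Rf + Rw + Ra
Substituting: Rt = 87302.5 + 15205.5 + 768.0
Result: Rt = 103276.0 N

103276.0 N


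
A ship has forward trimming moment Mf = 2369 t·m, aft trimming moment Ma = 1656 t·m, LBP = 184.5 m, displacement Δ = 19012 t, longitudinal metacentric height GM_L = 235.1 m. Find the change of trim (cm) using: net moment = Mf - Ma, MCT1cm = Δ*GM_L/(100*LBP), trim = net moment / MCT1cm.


Formula: net trimming moment = Mf - Ma; MCT1cm = Δ*GM_L/(100*LBP); trim = net moment / MCT1cm
Step 1 — net trimming moment = 2369 - 1656 = 713 t·m
Step 2 — MCT1cm = 19012 * 235.1 / (100 * 184.5) = 242.2613 t·m/cm
Step 3 — trim = 713 / 242.2613 ≈ 2.9431 cm (5 s.f.)

2.9431 cm


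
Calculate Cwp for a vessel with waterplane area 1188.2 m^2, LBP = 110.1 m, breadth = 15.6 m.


Formula: Cwp = Aw / (L * B)
Step 1 — L * B = 110.1 * 15.6 = 1717.56 m^2
Step 2 — Cwp = 1188.2 / 1717.56 ≈ 0.69180 (5 s.f.)

0.69180


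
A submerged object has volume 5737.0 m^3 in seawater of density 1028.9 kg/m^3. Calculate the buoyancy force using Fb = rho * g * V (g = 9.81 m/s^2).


Formula: Fb = rho * g * V
Substituting: Fb = 1028.9 * 9.81 * 5737.0
Intermediate: 1028.9 * 9.81 = 10093.509
Result: Fb = 10093.509 * 5737.0 ≈ 57906000 N (5 s.f.)

57906000 N


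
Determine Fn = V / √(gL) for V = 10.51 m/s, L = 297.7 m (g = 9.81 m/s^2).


Formula: Fn = V / sqrt(g * L)
Step 1 — g * L = 9.81 * 297.7 = 2920.437
Step 2 — sqrt(g * L) = sqrt(2920.437) = 54.041068
Step 3 — Fn = 10.51 / 54.041068 ≈ 0.19448 (5 s.f.)

0.19448


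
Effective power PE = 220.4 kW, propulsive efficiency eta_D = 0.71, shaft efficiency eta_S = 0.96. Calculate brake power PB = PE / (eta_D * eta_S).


Formula: PB = PE / (eta_D * eta_S)
Step 1 — combined efficiency = eta_D * eta_S = 0.71 * 0.96 = 0.6816
Step 2 — PB = 220.4 / 0.6816 ≈ 323.36 kW (5 s.f.)

323.36 kW


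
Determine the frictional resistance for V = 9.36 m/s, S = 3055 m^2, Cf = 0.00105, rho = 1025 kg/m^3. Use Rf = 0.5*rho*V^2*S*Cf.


Formula: Rf = 0.5 * rho * V^2 * S * Cf
Step 1 — V^2 = 9.36^2 = 87.6096
Step 2 — 0.5 * rho * V^2 = 0.5 * 1025 * 87.6096 = 44899.92
Step 3 — Rf = 44899.92 * 3055 * 0.00105 ≈ 144030 N (5 s.f.)

144030 N


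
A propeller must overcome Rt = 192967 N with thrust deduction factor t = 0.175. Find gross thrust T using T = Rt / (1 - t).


Formula: T = Rt / (1 - t)
Step 1 — (1 - t) = 1 - 0.175 = 0.825
Step 2 — T = 192967 / 0.825 ≈ 233900 N (5 s.f.)

233900 N


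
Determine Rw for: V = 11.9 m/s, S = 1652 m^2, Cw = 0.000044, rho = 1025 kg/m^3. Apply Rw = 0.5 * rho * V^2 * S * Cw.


Formula: Rw = 0.5 * rho * V^2 * S * Cw
Step 1 — V^2 = 11.9^2 = 141.61
Step 2 — 0.5 * rho * V^2 = 0.5 * 1025 * 141.61 = 72575.125
Step 3 — Rw = 72575.125 * 1652 * 0.000044 ≈ 5275.3 N (5 s.f.)

5275.3 N


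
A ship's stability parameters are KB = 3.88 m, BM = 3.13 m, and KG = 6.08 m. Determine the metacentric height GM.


Formula: GM = KB + BM - KG
Step 1 — KM = KB + BM = 3.88 + 3.13 = 7.01 m
Step 2 — GM = KM - KG = 7.01 - 6.08 = 0.93 m

0.93 m


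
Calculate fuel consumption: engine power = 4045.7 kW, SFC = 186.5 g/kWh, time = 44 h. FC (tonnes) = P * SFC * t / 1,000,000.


Formula: FC (tonnes) = P * SFC * t / 1,000,000
Step 1 — P * SFC * t = 4045.7 * 186.5 * 44 = 33199014.2 g
Step 2 — FC (tonnes) = 33199014.2 / 1,000,000 ≈ 33.199 tonnes (5 s.f.)

33.199 tonnes


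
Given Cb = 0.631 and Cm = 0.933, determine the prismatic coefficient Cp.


Formula: Cp = Cb / Cm
Substituting: Cp = 0.631 / 0.933
Result: Cp ≈ 0.67631 (5 s.f.)

0.67631


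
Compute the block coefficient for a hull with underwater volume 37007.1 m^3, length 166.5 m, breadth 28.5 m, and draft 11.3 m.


Formula: Cb = V / (L * B * T)
Step 1 — L * B * T = 166.5 * 28.5 * 11.3 = 53621.325 m^3
Step 2 — Cb = 37007.1 / 53621.325 ≈ 0.69016 (5 s.f.)

0.69016


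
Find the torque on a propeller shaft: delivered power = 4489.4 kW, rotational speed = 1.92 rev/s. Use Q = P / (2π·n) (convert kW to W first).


Formula: Q = P_W / (2 * pi * n)
Step 1 — P_W = 4489.4 kW * 1000 = 4489400.0 W
Step 2 — 2 * pi * n = 2 * pi * 1.92 = 12.063716
Step 3 — Q = 4489400.0 / 12.063716 ≈ 372140 N·m (5 s.f.)

372140 N·m


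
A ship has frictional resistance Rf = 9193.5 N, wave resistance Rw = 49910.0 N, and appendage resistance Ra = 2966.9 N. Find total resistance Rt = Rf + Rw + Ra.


Formula: Rt = Rf + Rw + Ra
Substituting: Rt = 9193.5 + 49910.0 + 2966.9
Result: Rt = 62070.4 N

62070.4 N


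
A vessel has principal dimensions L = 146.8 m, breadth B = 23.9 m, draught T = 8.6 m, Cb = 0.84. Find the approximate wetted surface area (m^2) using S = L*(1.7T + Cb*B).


Formula: S = 1.7*L*T + V/T with V = Cb*L*B*T, i.e. S = L * (1.7*T + Cb*B)
Step 1 — 1.7*T = 1.7 * 8.6 = 14.62 m
Step 2 — Cb*B = 0.84 * 23.9 = 20.076 m
Step 3 — 1.7*T + Cb*B = 14.62 + 20.076 = 34.696 m
Step 4 — S = 146.8 * 34.696 ≈ 5093.4 m^2 (5 s.f.)

5093.4 m^2


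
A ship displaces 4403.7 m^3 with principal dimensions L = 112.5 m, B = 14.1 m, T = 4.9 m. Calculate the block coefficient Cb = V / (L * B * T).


Formula: Cb = V / (L * B * T)
Step 1 — L * B * T = 112.5 * 14.1 * 4.9 = 7772.625 m^3
Step 2 — Cb = 4403.7 / 7772.625 ≈ 0.56657 (5 s.f.)

0.56657


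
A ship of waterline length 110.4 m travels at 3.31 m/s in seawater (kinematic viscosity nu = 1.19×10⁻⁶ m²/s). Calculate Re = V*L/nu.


Formula: Re = V * L / nu
Step 1 — V * L = 3.31 * 110.4 = 365.424 m^2/s
Step 2 — Re = 365.424 / 1.19e-6 = 3.07e+08

3.07e+08


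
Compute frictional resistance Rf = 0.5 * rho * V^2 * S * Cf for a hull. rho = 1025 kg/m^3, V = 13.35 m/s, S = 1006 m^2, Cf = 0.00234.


Formula: Rf = 0.5 * rho * V^2 * S * Cf
Step 1 — V^2 = 13.35^2 = 178.2225
Step 2 — 0.5 * rho * V^2 = 0.5 * 1025 * 178.2225 = 91339.03125
Step 3 — Rf = 91339.03125 * 1006 * 0.00234 ≈ 215020 N (5 s.f.)

215020 N


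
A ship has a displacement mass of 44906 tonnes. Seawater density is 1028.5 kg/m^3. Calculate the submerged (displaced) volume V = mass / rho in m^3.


Formula: V = mass / rho
Step 1 — convert tonnes to kg: 44906 t * 1000 = 44906000 kg
Step 2 — V = 44906000 / 1028.5 ≈ 43662 m^3 (5 s.f.)

43662 m^3


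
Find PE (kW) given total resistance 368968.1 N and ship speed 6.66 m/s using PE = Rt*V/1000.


Formula: PE = Rt * V / 1000 (kW)
Step 1 — PE (W) = 368968.1 * 6.66 = 2457327.546 W
Step 2 — PE (kW) = 2457327.546 / 1000 ≈ 2457.3 kW (5 s.f.)

2457.3 kW


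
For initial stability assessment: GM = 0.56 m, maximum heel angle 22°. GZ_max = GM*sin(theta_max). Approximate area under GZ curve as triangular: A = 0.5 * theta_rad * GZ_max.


Formula: GZ_max = GM * sin(theta); Area = 0.5 * theta_rad * GZ_max
Step 1 — GZ_max = 0.56 * sin(22°) = 0.56 * 0.374607 = 0.20978 m
Step 2 — theta_rad = 22 * pi/180 = 0.383972 rad
Step 3 — Area = 0.5 * 0.383972 * 0.20978 ≈ 0.040275 m·rad (5 s.f.)

0.040275 m·rad


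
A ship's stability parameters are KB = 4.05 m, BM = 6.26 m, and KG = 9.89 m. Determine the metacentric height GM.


Formula: GM = KB + BM - KG
Step 1 — KM = KB + BM = 4.05 + 6.26 = 10.31 m
Step 2 — GM = KM - KG = 10.31 - 9.89 = 0.42 m

0.42 m


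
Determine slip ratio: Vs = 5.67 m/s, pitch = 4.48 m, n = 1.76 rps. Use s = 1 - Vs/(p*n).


Formula: s = 1 - Vs / (p * n)
Step 1 — p * n = 4.48 * 1.76 = 7.8848
Step 2 — Vs / (p*n) = 5.67 / 7.8848 = 0.719105 (6 d.p.)
Step 3 — s = 1 - 0.719105 = 0.280895

0.280895


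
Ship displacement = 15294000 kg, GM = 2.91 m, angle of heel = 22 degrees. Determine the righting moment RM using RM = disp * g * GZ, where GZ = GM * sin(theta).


Formula: GZ = GM * sin(theta); RM = disp * g * GZ
Step 1 — GZ = 2.91 * sin(22°) = 2.91 * 0.374607 = 1.090106 m
Step 2 — RM = 15294000 * 9.81 * 1.090106 ≈ 163550000 N·m (5 s.f.)

163550000 N·m


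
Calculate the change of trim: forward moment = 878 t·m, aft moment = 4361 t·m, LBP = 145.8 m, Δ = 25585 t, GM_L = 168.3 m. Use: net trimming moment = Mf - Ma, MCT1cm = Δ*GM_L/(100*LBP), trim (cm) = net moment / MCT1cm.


Formula: net trimming moment = Mf - Ma; MCT1cm = Δ*GM_L/(100*LBP); trim = net moment / MCT1cm
Step 1 — net trimming moment = 878 - 4361 = -3483 t·m
Step 2 — MCT1cm = 25585 * 168.3 / (100 * 145.8) = 295.333 t·m/cm
Step 3 — trim = -3483 / 295.333 ≈ -11.793 cm (5 s.f.)

-11.793 cm


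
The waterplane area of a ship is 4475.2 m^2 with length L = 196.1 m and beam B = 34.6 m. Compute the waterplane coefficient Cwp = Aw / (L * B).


Formula: Cwp = Aw / (L * B)
Step 1 — L * B = 196.1 * 34.6 = 6785.06 m^2
Step 2 — Cwp = 4475.2 / 6785.06 ≈ 0.65957 (5 s.f.)

0.65957


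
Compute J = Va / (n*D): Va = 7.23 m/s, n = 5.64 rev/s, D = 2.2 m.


Formula: J = Va / (n * D)
Step 1 — n * D = 5.64 * 2.2 = 12.408
Step 2 — J = 7.23 / 12.408 ≈ 0.58269 (5 s.f.)

0.58269


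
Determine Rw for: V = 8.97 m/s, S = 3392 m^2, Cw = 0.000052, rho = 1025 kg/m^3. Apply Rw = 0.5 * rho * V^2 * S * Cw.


Formula: Rw = 0.5 * rho * V^2 * S * Cw
Step 1 — V^2 = 8.97^2 = 80.4609
Step 2 — 0.5 * rho * V^2 = 0.5 * 1025 * 80.4609 = 41236.21125
Step 3 — Rw = 41236.21125 * 3392 * 0.000052 ≈ 7273.4 N (5 s.f.)

7273.4 N


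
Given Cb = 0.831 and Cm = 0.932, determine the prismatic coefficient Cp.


Formula: Cp = Cb / Cm
Substituting: Cp = 0.831 / 0.932
Result: Cp ≈ 0.89163 (5 s.f.)

0.89163


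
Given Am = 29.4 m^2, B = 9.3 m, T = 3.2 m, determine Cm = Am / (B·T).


Formula: Cm = Am / (B * T)
Step 1 — B * T = 9.3 * 3.2 = 29.76 m^2
Step 2 — Cm = 29.4 / 29.76 ≈ 0.98790 (5 s.f.)

0.98790


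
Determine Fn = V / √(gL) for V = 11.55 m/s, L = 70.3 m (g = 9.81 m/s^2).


Formula: Fn = V / sqrt(g * L)
Step 1 — g * L = 9.81 * 70.3 = 689.643
Step 2 — sqrt(g * L) = sqrt(689.643) = 26.261055
Step 3 — Fn = 11.55 / 26.261055 ≈ 0.43981 (5 s.f.)

0.43981


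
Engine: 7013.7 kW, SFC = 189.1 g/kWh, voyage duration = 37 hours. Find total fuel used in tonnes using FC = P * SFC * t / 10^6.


Formula: FC (tonnes) = P * SFC * t / 1,000,000
Step 1 — P * SFC * t = 7013.7 * 189.1 * 37 = 49072754.79 g
Step 2 — FC (tonnes) = 49072754.79 / 1,000,000 ≈ 49.073 tonnes (5 s.f.)

49.073 tonnes


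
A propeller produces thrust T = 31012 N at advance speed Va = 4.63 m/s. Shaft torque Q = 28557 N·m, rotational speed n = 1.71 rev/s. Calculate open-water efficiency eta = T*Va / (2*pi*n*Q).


Formula: eta = T * Va / (2 * pi * n * Q)
Step 1 — numerator = T * Va = 31012 * 4.63 = 143585.56
Step 2 — 2 * pi * n = 2 * pi * 1.71 = 10.744247
Step 3 — denominator = 10.744247 * 28557 = 306823.46
Step 4 — eta = 143585.56 / 306823.46 ≈ 0.46797 (5 s.f.)

0.46797


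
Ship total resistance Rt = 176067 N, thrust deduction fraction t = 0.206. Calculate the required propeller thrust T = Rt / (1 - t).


Formula: T = Rt / (1 - t)
Step 1 — (1 - t) = 1 - 0.206 = 0.794
Step 2 — T = 176067 / 0.794 ≈ 221750 N (5 s.f.)

221750 N


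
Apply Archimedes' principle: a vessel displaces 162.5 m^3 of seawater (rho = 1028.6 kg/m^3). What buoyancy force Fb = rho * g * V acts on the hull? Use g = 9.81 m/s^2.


Formula: Fb = rho * g * V
Substituting: Fb = 1028.6 * 9.81 * 162.5
Intermediate: 1028.6 * 9.81 = 10090.566
Result: Fb = 10090.566 * 162.5 ≈ 1639700 N (5 s.f.)

1639700 N


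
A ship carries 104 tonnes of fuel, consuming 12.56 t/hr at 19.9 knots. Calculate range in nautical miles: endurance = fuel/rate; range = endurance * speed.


Formula: endurance = fuel / rate; range = endurance * speed
Step 1 — endurance = 104 / 12.56 = 8.2803 hours
Step 2 — range = 8.2803 * 19.9 ≈ 164.78 nautical miles (5 s.f.)

164.78 NM


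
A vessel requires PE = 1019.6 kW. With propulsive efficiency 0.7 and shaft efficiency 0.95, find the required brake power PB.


Formula: PB = PE / (eta_D * eta_S)
Step 1 — combined efficiency = eta_D * eta_S = 0.7 * 0.95 = 0.665
Step 2 — PB = 1019.6 / 0.665 ≈ 1533.2 kW (5 s.f.)

1533.2 kW


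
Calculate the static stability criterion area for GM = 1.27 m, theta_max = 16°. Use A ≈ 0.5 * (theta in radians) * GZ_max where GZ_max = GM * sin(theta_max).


Formula: GZ_max = GM * sin(theta); Area = 0.5 * theta_rad * GZ_max
Step 1 — GZ_max = 1.27 * sin(16°) = 1.27 * 0.275637 = 0.350059 m
Step 2 — theta_rad = 16 * pi/180 = 0.279253 rad
Step 3 — Area = 0.5 * 0.279253 * 0.350059 ≈ 0.048878 m·rad (5 s.f.)

0.048878 m·rad


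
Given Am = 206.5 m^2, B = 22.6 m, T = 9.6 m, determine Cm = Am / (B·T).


Formula: Cm = Am / (B * T)
Step 1 — B * T = 22.6 * 9.6 = 216.96 m^2
Step 2 — Cm = 206.5 / 216.96 ≈ 0.95179 (5 s.f.)

0.95179


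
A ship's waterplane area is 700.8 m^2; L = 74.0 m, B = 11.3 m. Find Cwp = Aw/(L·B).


Formula: Cwp = Aw / (L * B)
Step 1 — L * B = 74.0 * 11.3 = 836.2 m^2
Step 2 — Cwp = 700.8 / 836.2 ≈ 0.83808 (5 s.f.)

0.83808


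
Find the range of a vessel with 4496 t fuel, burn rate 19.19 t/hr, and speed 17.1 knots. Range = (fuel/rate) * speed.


Formula: endurance = fuel / rate; range = endurance * speed
Step 1 — endurance = 4496 / 19.19 = 234.2887 hours
Step 2 — range = 234.2887 * 17.1 ≈ 4006.3 nautical miles (5 s.f.)

4006.3 NM


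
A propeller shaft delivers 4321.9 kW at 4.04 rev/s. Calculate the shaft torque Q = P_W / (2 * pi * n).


Formula: Q = P_W / (2 * pi * n)
Step 1 — P_W = 4321.9 kW * 1000 = 4321900.0 W
Step 2 — 2 * pi * n = 2 * pi * 4.04 = 25.384069
Step 3 — Q = 4321900.0 / 25.384069 ≈ 170260 N·m (5 s.f.)

170260 N·m


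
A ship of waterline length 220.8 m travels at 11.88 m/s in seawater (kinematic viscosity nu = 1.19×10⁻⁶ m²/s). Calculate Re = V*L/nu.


Formula: Re = V * L / nu
Step 1 — V * L = 11.88 * 220.8 = 2623.104 m^2/s
Step 2 — Re = 2623.104 / 1.19e-6 = 2.20e+09

2.20e+09


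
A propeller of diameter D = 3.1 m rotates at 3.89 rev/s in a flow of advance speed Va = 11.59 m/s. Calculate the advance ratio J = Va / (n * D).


Formula: J = Va / (n * D)
Step 1 — n * D = 3.89 * 3.1 = 12.059
Step 2 — J = 11.59 / 12.059 ≈ 0.96111 (5 s.f.)

0.96111


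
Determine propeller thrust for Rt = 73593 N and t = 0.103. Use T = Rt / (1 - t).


Formula: T = Rt / (1 - t)
Step 1 — (1 - t) = 1 - 0.103 = 0.897
Step 2 — T = 73593 / 0.897 ≈ 82043 N (5 s.f.)

82043 N


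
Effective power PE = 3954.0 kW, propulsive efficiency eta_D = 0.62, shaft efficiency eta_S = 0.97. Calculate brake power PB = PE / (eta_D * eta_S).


Formula: PB = PE / (eta_D * eta_S)
Step 1 — combined efficiency = eta_D * eta_S = 0.62 * 0.97 = 0.6014
Step 2 — PB = 3954.0 / 0.6014 ≈ 6574.7 kW (5 s.f.)

6574.7 kW


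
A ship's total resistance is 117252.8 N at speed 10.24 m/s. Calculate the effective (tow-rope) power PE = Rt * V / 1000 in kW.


Formula: PE = Rt * V / 1000 (kW)
Step 1 — PE (W) = 117252.8 * 10.24 = 1200668.672 W
Step 2 — PE (kW) = 1200668.672 / 1000 ≈ 1200.7 kW (5 s.f.)

1200.7 kW


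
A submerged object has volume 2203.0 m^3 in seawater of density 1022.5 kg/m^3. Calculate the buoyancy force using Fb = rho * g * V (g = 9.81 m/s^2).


Formula: Fb = rho * g * V
Substituting: Fb = 1022.5 * 9.81 * 2203.0
Intermediate: 1022.5 * 9.81 = 10030.725
Result: Fb = 10030.725 * 2203.0 ≈ 22098000 N (5 s.f.)

22098000 N


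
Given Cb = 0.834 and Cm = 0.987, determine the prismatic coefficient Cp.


Formula: Cp = Cb / Cm
Substituting: Cp = 0.834 / 0.987
Result: Cp ≈ 0.84498 (5 s.f.)

0.84498


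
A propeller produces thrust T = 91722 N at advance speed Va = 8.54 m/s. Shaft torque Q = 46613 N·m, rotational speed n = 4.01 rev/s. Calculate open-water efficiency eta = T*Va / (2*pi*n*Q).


Formula: eta = T * Va / (2 * pi * n * Q)
Step 1 — numerator = T * Va = 91722 * 8.54 = 783305.88
Step 2 — 2 * pi * n = 2 * pi * 4.01 = 25.195573
Step 3 — denominator = 25.195573 * 46613 = 1174441.24
Step 4 — eta = 783305.88 / 1174441.24 ≈ 0.66696 (5 s.f.)

0.66696


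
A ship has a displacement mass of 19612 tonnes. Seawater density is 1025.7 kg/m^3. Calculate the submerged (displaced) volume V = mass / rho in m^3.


Formula: V = mass / rho
Step 1 — convert tonnes to kg: 19612 t * 1000 = 19612000 kg
Step 2 — V = 19612000 / 1025.7 ≈ 19121 m^3 (5 s.f.)

19121 m^3


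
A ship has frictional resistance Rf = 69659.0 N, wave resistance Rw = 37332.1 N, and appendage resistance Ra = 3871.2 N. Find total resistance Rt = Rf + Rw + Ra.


Formula: Rt = Rf + Rw + Ra
Substituting: Rt = 69659.0 + 37332.1 + 3871.2
Result: Rt = 110862.3 N

110862.3 N


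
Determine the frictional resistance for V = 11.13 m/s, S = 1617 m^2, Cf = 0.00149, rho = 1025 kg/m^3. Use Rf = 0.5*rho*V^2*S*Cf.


Formula: Rf = 0.5 * rho * V^2 * S * Cf
Step 1 — V^2 = 11.13^2 = 123.8769
Step 2 — 0.5 * rho * V^2 = 0.5 * 1025 * 123.8769 = 63486.91125
Step 3 — Rf = 63486.91125 * 1617 * 0.00149 ≈ 152960 N (5 s.f.)

152960 N


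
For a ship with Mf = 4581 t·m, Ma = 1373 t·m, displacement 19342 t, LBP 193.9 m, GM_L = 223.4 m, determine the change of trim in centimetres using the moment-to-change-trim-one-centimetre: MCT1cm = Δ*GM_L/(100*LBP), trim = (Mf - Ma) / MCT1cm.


Formula: net trimming moment = Mf - Ma; MCT1cm = Δ*GM_L/(100*LBP); trim = net moment / MCT1cm
Step 1 — net trimming moment = 4581 - 1373 = 3208 t·m
Step 2 — MCT1cm = 19342 * 223.4 / (100 * 193.9) = 222.847 t·m/cm
Step 3 — trim = 3208 / 222.847 ≈ 14.396 cm (5 s.f.)

14.396 cm


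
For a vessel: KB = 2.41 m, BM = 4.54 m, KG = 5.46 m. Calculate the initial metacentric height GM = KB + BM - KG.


Formula: GM = KB + BM - KG
Step 1 — KM = KB + BM = 2.41 + 4.54 = 6.95 m
Step 2 — GM = KM - KG = 6.95 - 5.46 = 1.49 m

1.49 m


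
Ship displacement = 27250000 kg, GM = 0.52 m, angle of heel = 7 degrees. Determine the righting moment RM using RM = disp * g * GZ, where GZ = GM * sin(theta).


Formula: GZ = GM * sin(theta); RM = disp * g * GZ
Step 1 — GZ = 0.52 * sin(7°) = 0.52 * 0.121869 = 0.063372 m
Step 2 — RM = 27250000 * 9.81 * 0.063372 ≈ 16941000 N·m (5 s.f.)

16941000 N·m


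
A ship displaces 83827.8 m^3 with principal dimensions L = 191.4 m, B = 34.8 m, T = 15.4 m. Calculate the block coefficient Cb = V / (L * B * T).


Formula: Cb = V / (L * B * T)
Step 1 — L * B * T = 191.4 * 34.8 * 15.4 = 102575.088 m^3
Step 2 — Cb = 83827.8 / 102575.088 ≈ 0.81723 (5 s.f.)

0.81723


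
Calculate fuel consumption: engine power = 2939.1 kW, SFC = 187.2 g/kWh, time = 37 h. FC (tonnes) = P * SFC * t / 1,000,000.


Formula: FC (tonnes) = P * SFC * t / 1,000,000
Step 1 — P * SFC * t = 2939.1 * 187.2 * 37 = 20357382.24 g
Step 2 — FC (tonnes) = 20357382.24 / 1,000,000 ≈ 20.357 tonnes (5 s.f.)

20.357 tonnes


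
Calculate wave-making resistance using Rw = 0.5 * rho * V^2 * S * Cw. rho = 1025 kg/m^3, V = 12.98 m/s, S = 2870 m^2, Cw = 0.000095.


Formula: Rw = 0.5 * rho * V^2 * S * Cw
Step 1 — V^2 = 12.98^2 = 168.4804
Step 2 — 0.5 * rho * V^2 = 0.5 * 1025 * 168.4804 = 86346.205
Step 3 — Rw = 86346.205 * 2870 * 0.000095 ≈ 23542 N (5 s.f.)

23542 N


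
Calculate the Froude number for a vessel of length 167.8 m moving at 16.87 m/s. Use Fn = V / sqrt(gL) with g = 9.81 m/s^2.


Formula: Fn = V / sqrt(g * L)
Step 1 — g * L = 9.81 * 167.8 = 1646.118
Step 2 — sqrt(g * L) = sqrt(1646.118) = 40.57238
Step 3 — Fn = 16.87 / 40.57238 ≈ 0.41580 (5 s.f.)

0.41580


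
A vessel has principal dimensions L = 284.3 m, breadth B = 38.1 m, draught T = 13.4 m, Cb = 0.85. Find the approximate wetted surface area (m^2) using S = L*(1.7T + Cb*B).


Formula: S = 1.7*L*T + V/T with V = Cb*L*B*T, i.e. S = L * (1.7*T + Cb*B)
Step 1 — 1.7*T = 1.7 * 13.4 = 22.78 m
Step 2 — Cb*B = 0.85 * 38.1 = 32.385 m
Step 3 — 1.7*T + Cb*B = 22.78 + 32.385 = 55.165 m
Step 4 — S = 284.3 * 55.165 ≈ 15683 m^2 (5 s.f.)

15683 m^2


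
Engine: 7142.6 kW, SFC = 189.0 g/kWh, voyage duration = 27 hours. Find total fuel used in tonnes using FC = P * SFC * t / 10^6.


Formula: FC (tonnes) = P * SFC * t / 1,000,000
Step 1 — P * SFC * t = 7142.6 * 189.0 * 27 = 36448687.8 g
Step 2 — FC (tonnes) = 36448687.8 / 1,000,000 ≈ 36.449 tonnes (5 s.f.)

36.449 tonnes


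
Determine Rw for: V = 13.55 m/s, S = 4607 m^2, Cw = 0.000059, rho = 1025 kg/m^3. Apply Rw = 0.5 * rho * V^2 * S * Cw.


Formula: Rw = 0.5 * rho * V^2 * S * Cw
Step 1 — V^2 = 13.55^2 = 183.6025
Step 2 — 0.5 * rho * V^2 = 0.5 * 1025 * 183.6025 = 94096.28125
Step 3 — Rw = 94096.28125 * 4607 * 0.000059 ≈ 25577 N (5 s.f.)

25577 N


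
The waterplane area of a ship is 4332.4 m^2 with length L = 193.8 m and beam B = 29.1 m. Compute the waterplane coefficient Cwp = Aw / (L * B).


Formula: Cwp = Aw / (L * B)
Step 1 — L * B = 193.8 * 29.1 = 5639.58 m^2
Step 2 — Cwp = 4332.4 / 5639.58 ≈ 0.76821 (5 s.f.)

0.76821
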